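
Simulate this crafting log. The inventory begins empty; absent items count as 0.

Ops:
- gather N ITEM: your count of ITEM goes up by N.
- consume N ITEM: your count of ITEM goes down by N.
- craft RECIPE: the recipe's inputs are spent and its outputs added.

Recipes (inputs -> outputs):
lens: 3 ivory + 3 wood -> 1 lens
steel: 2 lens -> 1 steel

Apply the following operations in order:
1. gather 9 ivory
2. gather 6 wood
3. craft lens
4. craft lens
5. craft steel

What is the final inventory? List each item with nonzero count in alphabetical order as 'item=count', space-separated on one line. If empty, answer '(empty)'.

Answer: ivory=3 steel=1

Derivation:
After 1 (gather 9 ivory): ivory=9
After 2 (gather 6 wood): ivory=9 wood=6
After 3 (craft lens): ivory=6 lens=1 wood=3
After 4 (craft lens): ivory=3 lens=2
After 5 (craft steel): ivory=3 steel=1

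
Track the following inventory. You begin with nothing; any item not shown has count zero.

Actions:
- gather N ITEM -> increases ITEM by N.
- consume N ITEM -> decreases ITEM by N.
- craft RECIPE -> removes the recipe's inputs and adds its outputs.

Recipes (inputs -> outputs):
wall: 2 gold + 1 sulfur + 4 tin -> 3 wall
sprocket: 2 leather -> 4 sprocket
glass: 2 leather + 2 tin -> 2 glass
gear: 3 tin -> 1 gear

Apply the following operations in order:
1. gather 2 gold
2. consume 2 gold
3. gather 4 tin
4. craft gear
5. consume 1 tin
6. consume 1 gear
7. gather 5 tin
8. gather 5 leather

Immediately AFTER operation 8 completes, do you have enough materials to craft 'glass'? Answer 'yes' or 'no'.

Answer: yes

Derivation:
After 1 (gather 2 gold): gold=2
After 2 (consume 2 gold): (empty)
After 3 (gather 4 tin): tin=4
After 4 (craft gear): gear=1 tin=1
After 5 (consume 1 tin): gear=1
After 6 (consume 1 gear): (empty)
After 7 (gather 5 tin): tin=5
After 8 (gather 5 leather): leather=5 tin=5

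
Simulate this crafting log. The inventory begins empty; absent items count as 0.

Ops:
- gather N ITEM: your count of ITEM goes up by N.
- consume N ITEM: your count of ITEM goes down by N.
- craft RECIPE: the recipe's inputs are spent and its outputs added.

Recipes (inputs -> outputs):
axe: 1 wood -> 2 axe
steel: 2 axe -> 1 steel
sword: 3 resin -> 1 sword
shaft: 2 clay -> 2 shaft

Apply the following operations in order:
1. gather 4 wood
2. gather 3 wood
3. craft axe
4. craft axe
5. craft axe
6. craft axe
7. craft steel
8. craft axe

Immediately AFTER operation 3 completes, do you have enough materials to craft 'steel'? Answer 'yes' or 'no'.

Answer: yes

Derivation:
After 1 (gather 4 wood): wood=4
After 2 (gather 3 wood): wood=7
After 3 (craft axe): axe=2 wood=6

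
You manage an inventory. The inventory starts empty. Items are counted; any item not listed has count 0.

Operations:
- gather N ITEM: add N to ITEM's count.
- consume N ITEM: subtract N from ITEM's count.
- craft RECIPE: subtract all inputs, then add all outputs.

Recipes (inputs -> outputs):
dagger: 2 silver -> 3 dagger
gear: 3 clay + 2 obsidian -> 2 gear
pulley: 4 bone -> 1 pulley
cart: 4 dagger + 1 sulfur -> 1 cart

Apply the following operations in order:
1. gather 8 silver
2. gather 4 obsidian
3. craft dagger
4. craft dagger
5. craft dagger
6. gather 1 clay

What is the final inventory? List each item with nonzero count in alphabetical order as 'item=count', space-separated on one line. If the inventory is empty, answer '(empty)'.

Answer: clay=1 dagger=9 obsidian=4 silver=2

Derivation:
After 1 (gather 8 silver): silver=8
After 2 (gather 4 obsidian): obsidian=4 silver=8
After 3 (craft dagger): dagger=3 obsidian=4 silver=6
After 4 (craft dagger): dagger=6 obsidian=4 silver=4
After 5 (craft dagger): dagger=9 obsidian=4 silver=2
After 6 (gather 1 clay): clay=1 dagger=9 obsidian=4 silver=2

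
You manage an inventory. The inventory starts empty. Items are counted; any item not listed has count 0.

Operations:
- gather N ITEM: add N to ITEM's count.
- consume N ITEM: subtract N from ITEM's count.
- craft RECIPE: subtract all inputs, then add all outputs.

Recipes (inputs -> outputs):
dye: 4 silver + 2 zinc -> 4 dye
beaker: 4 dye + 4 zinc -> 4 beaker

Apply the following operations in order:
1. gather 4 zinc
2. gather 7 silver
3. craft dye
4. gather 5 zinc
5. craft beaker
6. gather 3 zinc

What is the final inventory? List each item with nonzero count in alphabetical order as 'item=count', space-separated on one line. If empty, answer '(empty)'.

After 1 (gather 4 zinc): zinc=4
After 2 (gather 7 silver): silver=7 zinc=4
After 3 (craft dye): dye=4 silver=3 zinc=2
After 4 (gather 5 zinc): dye=4 silver=3 zinc=7
After 5 (craft beaker): beaker=4 silver=3 zinc=3
After 6 (gather 3 zinc): beaker=4 silver=3 zinc=6

Answer: beaker=4 silver=3 zinc=6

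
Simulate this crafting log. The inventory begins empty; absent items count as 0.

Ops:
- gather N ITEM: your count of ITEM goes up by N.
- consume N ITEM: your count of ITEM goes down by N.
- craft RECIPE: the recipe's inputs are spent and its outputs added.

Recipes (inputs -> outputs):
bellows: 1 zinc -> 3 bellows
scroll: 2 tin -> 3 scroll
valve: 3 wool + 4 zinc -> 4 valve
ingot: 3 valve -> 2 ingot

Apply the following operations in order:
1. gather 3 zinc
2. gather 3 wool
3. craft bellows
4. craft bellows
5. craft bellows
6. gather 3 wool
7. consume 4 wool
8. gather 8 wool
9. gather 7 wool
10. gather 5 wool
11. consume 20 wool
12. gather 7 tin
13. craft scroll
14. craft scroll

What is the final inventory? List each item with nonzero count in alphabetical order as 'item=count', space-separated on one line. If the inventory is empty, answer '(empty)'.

After 1 (gather 3 zinc): zinc=3
After 2 (gather 3 wool): wool=3 zinc=3
After 3 (craft bellows): bellows=3 wool=3 zinc=2
After 4 (craft bellows): bellows=6 wool=3 zinc=1
After 5 (craft bellows): bellows=9 wool=3
After 6 (gather 3 wool): bellows=9 wool=6
After 7 (consume 4 wool): bellows=9 wool=2
After 8 (gather 8 wool): bellows=9 wool=10
After 9 (gather 7 wool): bellows=9 wool=17
After 10 (gather 5 wool): bellows=9 wool=22
After 11 (consume 20 wool): bellows=9 wool=2
After 12 (gather 7 tin): bellows=9 tin=7 wool=2
After 13 (craft scroll): bellows=9 scroll=3 tin=5 wool=2
After 14 (craft scroll): bellows=9 scroll=6 tin=3 wool=2

Answer: bellows=9 scroll=6 tin=3 wool=2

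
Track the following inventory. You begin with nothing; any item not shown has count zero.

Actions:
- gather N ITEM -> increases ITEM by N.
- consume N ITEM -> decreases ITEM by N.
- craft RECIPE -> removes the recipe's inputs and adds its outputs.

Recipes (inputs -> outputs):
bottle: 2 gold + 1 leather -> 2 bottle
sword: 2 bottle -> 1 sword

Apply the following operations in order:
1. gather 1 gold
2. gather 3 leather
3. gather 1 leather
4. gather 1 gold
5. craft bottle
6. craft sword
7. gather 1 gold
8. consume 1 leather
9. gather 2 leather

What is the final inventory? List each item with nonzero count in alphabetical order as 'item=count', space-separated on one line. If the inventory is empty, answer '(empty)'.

Answer: gold=1 leather=4 sword=1

Derivation:
After 1 (gather 1 gold): gold=1
After 2 (gather 3 leather): gold=1 leather=3
After 3 (gather 1 leather): gold=1 leather=4
After 4 (gather 1 gold): gold=2 leather=4
After 5 (craft bottle): bottle=2 leather=3
After 6 (craft sword): leather=3 sword=1
After 7 (gather 1 gold): gold=1 leather=3 sword=1
After 8 (consume 1 leather): gold=1 leather=2 sword=1
After 9 (gather 2 leather): gold=1 leather=4 sword=1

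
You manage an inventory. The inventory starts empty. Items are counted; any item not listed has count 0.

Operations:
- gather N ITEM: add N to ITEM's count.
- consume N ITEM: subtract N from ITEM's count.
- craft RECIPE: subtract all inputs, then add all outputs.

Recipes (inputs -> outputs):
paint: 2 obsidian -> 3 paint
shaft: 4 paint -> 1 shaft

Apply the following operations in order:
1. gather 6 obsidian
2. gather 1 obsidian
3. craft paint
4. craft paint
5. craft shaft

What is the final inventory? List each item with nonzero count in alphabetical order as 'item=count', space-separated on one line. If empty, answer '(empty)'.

Answer: obsidian=3 paint=2 shaft=1

Derivation:
After 1 (gather 6 obsidian): obsidian=6
After 2 (gather 1 obsidian): obsidian=7
After 3 (craft paint): obsidian=5 paint=3
After 4 (craft paint): obsidian=3 paint=6
After 5 (craft shaft): obsidian=3 paint=2 shaft=1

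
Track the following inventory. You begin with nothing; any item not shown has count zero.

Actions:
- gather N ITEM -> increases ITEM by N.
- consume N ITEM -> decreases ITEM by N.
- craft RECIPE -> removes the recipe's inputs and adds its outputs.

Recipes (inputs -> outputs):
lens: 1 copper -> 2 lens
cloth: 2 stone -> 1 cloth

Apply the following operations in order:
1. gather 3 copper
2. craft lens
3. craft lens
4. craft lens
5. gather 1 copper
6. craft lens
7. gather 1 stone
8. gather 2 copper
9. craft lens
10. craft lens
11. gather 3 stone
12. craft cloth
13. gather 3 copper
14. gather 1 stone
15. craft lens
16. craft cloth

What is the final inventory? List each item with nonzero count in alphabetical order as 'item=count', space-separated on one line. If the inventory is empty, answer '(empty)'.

After 1 (gather 3 copper): copper=3
After 2 (craft lens): copper=2 lens=2
After 3 (craft lens): copper=1 lens=4
After 4 (craft lens): lens=6
After 5 (gather 1 copper): copper=1 lens=6
After 6 (craft lens): lens=8
After 7 (gather 1 stone): lens=8 stone=1
After 8 (gather 2 copper): copper=2 lens=8 stone=1
After 9 (craft lens): copper=1 lens=10 stone=1
After 10 (craft lens): lens=12 stone=1
After 11 (gather 3 stone): lens=12 stone=4
After 12 (craft cloth): cloth=1 lens=12 stone=2
After 13 (gather 3 copper): cloth=1 copper=3 lens=12 stone=2
After 14 (gather 1 stone): cloth=1 copper=3 lens=12 stone=3
After 15 (craft lens): cloth=1 copper=2 lens=14 stone=3
After 16 (craft cloth): cloth=2 copper=2 lens=14 stone=1

Answer: cloth=2 copper=2 lens=14 stone=1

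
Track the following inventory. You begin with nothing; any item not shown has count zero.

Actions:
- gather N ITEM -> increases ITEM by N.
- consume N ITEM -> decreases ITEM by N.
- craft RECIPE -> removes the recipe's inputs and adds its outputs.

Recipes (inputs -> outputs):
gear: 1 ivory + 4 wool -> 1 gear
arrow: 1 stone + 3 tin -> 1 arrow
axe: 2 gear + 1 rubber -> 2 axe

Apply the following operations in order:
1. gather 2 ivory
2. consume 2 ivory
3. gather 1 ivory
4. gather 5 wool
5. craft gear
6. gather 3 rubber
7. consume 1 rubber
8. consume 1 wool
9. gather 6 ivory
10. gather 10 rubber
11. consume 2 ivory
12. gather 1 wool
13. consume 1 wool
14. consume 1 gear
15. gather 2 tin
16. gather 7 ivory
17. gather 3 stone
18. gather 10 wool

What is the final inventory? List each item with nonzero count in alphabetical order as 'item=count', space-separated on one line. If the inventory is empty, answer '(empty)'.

Answer: ivory=11 rubber=12 stone=3 tin=2 wool=10

Derivation:
After 1 (gather 2 ivory): ivory=2
After 2 (consume 2 ivory): (empty)
After 3 (gather 1 ivory): ivory=1
After 4 (gather 5 wool): ivory=1 wool=5
After 5 (craft gear): gear=1 wool=1
After 6 (gather 3 rubber): gear=1 rubber=3 wool=1
After 7 (consume 1 rubber): gear=1 rubber=2 wool=1
After 8 (consume 1 wool): gear=1 rubber=2
After 9 (gather 6 ivory): gear=1 ivory=6 rubber=2
After 10 (gather 10 rubber): gear=1 ivory=6 rubber=12
After 11 (consume 2 ivory): gear=1 ivory=4 rubber=12
After 12 (gather 1 wool): gear=1 ivory=4 rubber=12 wool=1
After 13 (consume 1 wool): gear=1 ivory=4 rubber=12
After 14 (consume 1 gear): ivory=4 rubber=12
After 15 (gather 2 tin): ivory=4 rubber=12 tin=2
After 16 (gather 7 ivory): ivory=11 rubber=12 tin=2
After 17 (gather 3 stone): ivory=11 rubber=12 stone=3 tin=2
After 18 (gather 10 wool): ivory=11 rubber=12 stone=3 tin=2 wool=10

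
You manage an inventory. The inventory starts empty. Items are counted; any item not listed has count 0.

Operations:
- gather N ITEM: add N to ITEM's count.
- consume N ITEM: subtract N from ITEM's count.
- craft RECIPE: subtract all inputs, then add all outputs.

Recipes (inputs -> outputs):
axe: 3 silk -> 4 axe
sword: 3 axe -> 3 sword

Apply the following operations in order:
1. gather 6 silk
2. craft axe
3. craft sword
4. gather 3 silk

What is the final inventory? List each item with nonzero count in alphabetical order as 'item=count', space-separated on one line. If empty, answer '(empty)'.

Answer: axe=1 silk=6 sword=3

Derivation:
After 1 (gather 6 silk): silk=6
After 2 (craft axe): axe=4 silk=3
After 3 (craft sword): axe=1 silk=3 sword=3
After 4 (gather 3 silk): axe=1 silk=6 sword=3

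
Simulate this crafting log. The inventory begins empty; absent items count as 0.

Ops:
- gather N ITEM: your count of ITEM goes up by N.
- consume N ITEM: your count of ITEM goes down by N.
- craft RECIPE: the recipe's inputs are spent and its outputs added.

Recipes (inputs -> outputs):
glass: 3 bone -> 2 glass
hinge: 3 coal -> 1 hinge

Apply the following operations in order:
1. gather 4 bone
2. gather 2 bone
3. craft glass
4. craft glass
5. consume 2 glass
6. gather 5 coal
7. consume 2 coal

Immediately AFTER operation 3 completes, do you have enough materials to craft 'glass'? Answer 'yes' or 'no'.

Answer: yes

Derivation:
After 1 (gather 4 bone): bone=4
After 2 (gather 2 bone): bone=6
After 3 (craft glass): bone=3 glass=2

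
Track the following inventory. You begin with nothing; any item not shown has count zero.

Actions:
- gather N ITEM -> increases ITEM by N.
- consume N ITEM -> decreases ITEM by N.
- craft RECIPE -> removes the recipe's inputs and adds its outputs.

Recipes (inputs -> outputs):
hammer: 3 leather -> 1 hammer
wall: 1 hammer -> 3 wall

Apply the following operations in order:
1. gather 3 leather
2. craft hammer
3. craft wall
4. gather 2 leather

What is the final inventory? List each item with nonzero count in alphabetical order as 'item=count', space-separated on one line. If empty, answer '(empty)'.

After 1 (gather 3 leather): leather=3
After 2 (craft hammer): hammer=1
After 3 (craft wall): wall=3
After 4 (gather 2 leather): leather=2 wall=3

Answer: leather=2 wall=3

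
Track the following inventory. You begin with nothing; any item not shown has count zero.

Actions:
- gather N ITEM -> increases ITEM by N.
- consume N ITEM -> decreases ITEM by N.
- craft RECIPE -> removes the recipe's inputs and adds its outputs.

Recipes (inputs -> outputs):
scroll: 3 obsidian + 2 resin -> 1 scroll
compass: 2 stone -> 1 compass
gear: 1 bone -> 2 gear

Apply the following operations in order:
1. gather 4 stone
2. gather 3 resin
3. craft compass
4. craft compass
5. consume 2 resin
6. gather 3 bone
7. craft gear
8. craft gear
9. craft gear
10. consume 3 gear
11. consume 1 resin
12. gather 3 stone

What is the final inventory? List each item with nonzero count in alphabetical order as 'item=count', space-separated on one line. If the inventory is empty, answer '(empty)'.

Answer: compass=2 gear=3 stone=3

Derivation:
After 1 (gather 4 stone): stone=4
After 2 (gather 3 resin): resin=3 stone=4
After 3 (craft compass): compass=1 resin=3 stone=2
After 4 (craft compass): compass=2 resin=3
After 5 (consume 2 resin): compass=2 resin=1
After 6 (gather 3 bone): bone=3 compass=2 resin=1
After 7 (craft gear): bone=2 compass=2 gear=2 resin=1
After 8 (craft gear): bone=1 compass=2 gear=4 resin=1
After 9 (craft gear): compass=2 gear=6 resin=1
After 10 (consume 3 gear): compass=2 gear=3 resin=1
After 11 (consume 1 resin): compass=2 gear=3
After 12 (gather 3 stone): compass=2 gear=3 stone=3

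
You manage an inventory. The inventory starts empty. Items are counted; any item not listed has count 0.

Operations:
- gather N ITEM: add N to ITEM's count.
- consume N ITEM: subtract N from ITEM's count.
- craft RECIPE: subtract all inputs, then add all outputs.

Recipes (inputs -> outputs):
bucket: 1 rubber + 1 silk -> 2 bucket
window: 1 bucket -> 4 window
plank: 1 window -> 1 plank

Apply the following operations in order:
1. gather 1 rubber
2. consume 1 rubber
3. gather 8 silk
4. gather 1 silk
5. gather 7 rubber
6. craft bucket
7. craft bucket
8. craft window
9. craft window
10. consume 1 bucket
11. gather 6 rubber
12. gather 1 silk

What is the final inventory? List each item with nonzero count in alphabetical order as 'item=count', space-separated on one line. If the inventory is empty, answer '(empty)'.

Answer: bucket=1 rubber=11 silk=8 window=8

Derivation:
After 1 (gather 1 rubber): rubber=1
After 2 (consume 1 rubber): (empty)
After 3 (gather 8 silk): silk=8
After 4 (gather 1 silk): silk=9
After 5 (gather 7 rubber): rubber=7 silk=9
After 6 (craft bucket): bucket=2 rubber=6 silk=8
After 7 (craft bucket): bucket=4 rubber=5 silk=7
After 8 (craft window): bucket=3 rubber=5 silk=7 window=4
After 9 (craft window): bucket=2 rubber=5 silk=7 window=8
After 10 (consume 1 bucket): bucket=1 rubber=5 silk=7 window=8
After 11 (gather 6 rubber): bucket=1 rubber=11 silk=7 window=8
After 12 (gather 1 silk): bucket=1 rubber=11 silk=8 window=8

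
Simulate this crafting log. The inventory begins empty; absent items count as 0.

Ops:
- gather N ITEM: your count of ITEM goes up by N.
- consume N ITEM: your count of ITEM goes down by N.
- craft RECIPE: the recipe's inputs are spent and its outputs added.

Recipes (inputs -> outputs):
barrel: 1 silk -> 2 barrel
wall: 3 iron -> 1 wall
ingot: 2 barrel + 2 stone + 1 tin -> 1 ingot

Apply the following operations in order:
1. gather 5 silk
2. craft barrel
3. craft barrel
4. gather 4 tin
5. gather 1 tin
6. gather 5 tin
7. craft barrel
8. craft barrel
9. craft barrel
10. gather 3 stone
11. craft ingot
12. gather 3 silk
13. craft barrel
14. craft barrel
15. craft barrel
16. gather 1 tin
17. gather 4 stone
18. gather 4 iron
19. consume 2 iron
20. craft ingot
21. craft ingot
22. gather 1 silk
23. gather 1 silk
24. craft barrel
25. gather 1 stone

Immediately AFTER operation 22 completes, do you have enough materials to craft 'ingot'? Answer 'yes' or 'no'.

After 1 (gather 5 silk): silk=5
After 2 (craft barrel): barrel=2 silk=4
After 3 (craft barrel): barrel=4 silk=3
After 4 (gather 4 tin): barrel=4 silk=3 tin=4
After 5 (gather 1 tin): barrel=4 silk=3 tin=5
After 6 (gather 5 tin): barrel=4 silk=3 tin=10
After 7 (craft barrel): barrel=6 silk=2 tin=10
After 8 (craft barrel): barrel=8 silk=1 tin=10
After 9 (craft barrel): barrel=10 tin=10
After 10 (gather 3 stone): barrel=10 stone=3 tin=10
After 11 (craft ingot): barrel=8 ingot=1 stone=1 tin=9
After 12 (gather 3 silk): barrel=8 ingot=1 silk=3 stone=1 tin=9
After 13 (craft barrel): barrel=10 ingot=1 silk=2 stone=1 tin=9
After 14 (craft barrel): barrel=12 ingot=1 silk=1 stone=1 tin=9
After 15 (craft barrel): barrel=14 ingot=1 stone=1 tin=9
After 16 (gather 1 tin): barrel=14 ingot=1 stone=1 tin=10
After 17 (gather 4 stone): barrel=14 ingot=1 stone=5 tin=10
After 18 (gather 4 iron): barrel=14 ingot=1 iron=4 stone=5 tin=10
After 19 (consume 2 iron): barrel=14 ingot=1 iron=2 stone=5 tin=10
After 20 (craft ingot): barrel=12 ingot=2 iron=2 stone=3 tin=9
After 21 (craft ingot): barrel=10 ingot=3 iron=2 stone=1 tin=8
After 22 (gather 1 silk): barrel=10 ingot=3 iron=2 silk=1 stone=1 tin=8

Answer: no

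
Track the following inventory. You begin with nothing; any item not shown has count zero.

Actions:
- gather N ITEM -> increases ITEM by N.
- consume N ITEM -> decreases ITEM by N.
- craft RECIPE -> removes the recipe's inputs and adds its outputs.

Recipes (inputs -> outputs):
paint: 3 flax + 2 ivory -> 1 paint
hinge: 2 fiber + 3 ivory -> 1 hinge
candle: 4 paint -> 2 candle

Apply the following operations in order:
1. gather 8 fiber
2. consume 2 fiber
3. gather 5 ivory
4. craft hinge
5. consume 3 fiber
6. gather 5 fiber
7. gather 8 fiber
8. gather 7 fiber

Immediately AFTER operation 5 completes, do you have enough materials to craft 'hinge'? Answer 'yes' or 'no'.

After 1 (gather 8 fiber): fiber=8
After 2 (consume 2 fiber): fiber=6
After 3 (gather 5 ivory): fiber=6 ivory=5
After 4 (craft hinge): fiber=4 hinge=1 ivory=2
After 5 (consume 3 fiber): fiber=1 hinge=1 ivory=2

Answer: no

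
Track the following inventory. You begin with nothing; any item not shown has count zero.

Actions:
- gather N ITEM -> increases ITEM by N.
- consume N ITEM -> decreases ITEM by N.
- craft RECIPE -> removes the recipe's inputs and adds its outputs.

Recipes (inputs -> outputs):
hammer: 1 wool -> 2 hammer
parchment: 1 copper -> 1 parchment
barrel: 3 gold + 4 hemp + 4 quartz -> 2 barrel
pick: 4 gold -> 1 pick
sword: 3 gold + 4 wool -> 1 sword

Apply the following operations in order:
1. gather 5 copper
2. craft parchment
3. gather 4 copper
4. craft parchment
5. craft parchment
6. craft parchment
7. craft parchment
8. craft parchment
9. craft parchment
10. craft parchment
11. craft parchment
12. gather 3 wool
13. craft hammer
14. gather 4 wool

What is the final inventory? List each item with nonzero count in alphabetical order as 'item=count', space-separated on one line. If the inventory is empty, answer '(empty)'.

Answer: hammer=2 parchment=9 wool=6

Derivation:
After 1 (gather 5 copper): copper=5
After 2 (craft parchment): copper=4 parchment=1
After 3 (gather 4 copper): copper=8 parchment=1
After 4 (craft parchment): copper=7 parchment=2
After 5 (craft parchment): copper=6 parchment=3
After 6 (craft parchment): copper=5 parchment=4
After 7 (craft parchment): copper=4 parchment=5
After 8 (craft parchment): copper=3 parchment=6
After 9 (craft parchment): copper=2 parchment=7
After 10 (craft parchment): copper=1 parchment=8
After 11 (craft parchment): parchment=9
After 12 (gather 3 wool): parchment=9 wool=3
After 13 (craft hammer): hammer=2 parchment=9 wool=2
After 14 (gather 4 wool): hammer=2 parchment=9 wool=6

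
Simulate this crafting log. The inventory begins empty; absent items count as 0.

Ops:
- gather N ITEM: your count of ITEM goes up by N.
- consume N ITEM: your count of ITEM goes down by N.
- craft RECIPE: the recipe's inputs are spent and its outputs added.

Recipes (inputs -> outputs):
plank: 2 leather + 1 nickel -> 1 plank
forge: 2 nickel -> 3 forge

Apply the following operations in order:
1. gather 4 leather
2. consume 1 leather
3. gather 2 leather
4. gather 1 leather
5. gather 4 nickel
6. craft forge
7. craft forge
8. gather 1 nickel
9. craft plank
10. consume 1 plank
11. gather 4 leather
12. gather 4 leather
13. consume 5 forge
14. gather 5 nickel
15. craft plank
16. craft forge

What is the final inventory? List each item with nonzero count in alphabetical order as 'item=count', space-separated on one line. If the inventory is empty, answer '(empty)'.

Answer: forge=4 leather=10 nickel=2 plank=1

Derivation:
After 1 (gather 4 leather): leather=4
After 2 (consume 1 leather): leather=3
After 3 (gather 2 leather): leather=5
After 4 (gather 1 leather): leather=6
After 5 (gather 4 nickel): leather=6 nickel=4
After 6 (craft forge): forge=3 leather=6 nickel=2
After 7 (craft forge): forge=6 leather=6
After 8 (gather 1 nickel): forge=6 leather=6 nickel=1
After 9 (craft plank): forge=6 leather=4 plank=1
After 10 (consume 1 plank): forge=6 leather=4
After 11 (gather 4 leather): forge=6 leather=8
After 12 (gather 4 leather): forge=6 leather=12
After 13 (consume 5 forge): forge=1 leather=12
After 14 (gather 5 nickel): forge=1 leather=12 nickel=5
After 15 (craft plank): forge=1 leather=10 nickel=4 plank=1
After 16 (craft forge): forge=4 leather=10 nickel=2 plank=1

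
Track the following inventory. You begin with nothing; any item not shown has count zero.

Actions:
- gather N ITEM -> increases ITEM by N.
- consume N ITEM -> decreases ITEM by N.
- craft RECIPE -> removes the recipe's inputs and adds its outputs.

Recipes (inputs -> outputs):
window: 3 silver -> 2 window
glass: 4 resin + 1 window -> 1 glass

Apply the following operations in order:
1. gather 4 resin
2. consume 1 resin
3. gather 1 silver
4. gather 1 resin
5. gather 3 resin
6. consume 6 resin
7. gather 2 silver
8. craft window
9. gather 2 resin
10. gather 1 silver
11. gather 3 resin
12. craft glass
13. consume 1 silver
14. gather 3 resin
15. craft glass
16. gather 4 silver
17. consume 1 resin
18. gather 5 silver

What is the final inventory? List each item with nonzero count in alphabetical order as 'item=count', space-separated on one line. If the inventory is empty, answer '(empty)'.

Answer: glass=2 silver=9

Derivation:
After 1 (gather 4 resin): resin=4
After 2 (consume 1 resin): resin=3
After 3 (gather 1 silver): resin=3 silver=1
After 4 (gather 1 resin): resin=4 silver=1
After 5 (gather 3 resin): resin=7 silver=1
After 6 (consume 6 resin): resin=1 silver=1
After 7 (gather 2 silver): resin=1 silver=3
After 8 (craft window): resin=1 window=2
After 9 (gather 2 resin): resin=3 window=2
After 10 (gather 1 silver): resin=3 silver=1 window=2
After 11 (gather 3 resin): resin=6 silver=1 window=2
After 12 (craft glass): glass=1 resin=2 silver=1 window=1
After 13 (consume 1 silver): glass=1 resin=2 window=1
After 14 (gather 3 resin): glass=1 resin=5 window=1
After 15 (craft glass): glass=2 resin=1
After 16 (gather 4 silver): glass=2 resin=1 silver=4
After 17 (consume 1 resin): glass=2 silver=4
After 18 (gather 5 silver): glass=2 silver=9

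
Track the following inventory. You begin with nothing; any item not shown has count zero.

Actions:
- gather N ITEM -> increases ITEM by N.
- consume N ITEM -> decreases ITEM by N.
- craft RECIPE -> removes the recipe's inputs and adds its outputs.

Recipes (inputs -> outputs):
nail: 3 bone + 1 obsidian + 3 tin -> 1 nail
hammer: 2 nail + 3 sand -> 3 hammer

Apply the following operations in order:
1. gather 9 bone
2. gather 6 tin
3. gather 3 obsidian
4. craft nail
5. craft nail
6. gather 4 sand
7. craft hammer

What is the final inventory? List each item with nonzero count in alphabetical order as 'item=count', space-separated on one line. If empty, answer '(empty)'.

Answer: bone=3 hammer=3 obsidian=1 sand=1

Derivation:
After 1 (gather 9 bone): bone=9
After 2 (gather 6 tin): bone=9 tin=6
After 3 (gather 3 obsidian): bone=9 obsidian=3 tin=6
After 4 (craft nail): bone=6 nail=1 obsidian=2 tin=3
After 5 (craft nail): bone=3 nail=2 obsidian=1
After 6 (gather 4 sand): bone=3 nail=2 obsidian=1 sand=4
After 7 (craft hammer): bone=3 hammer=3 obsidian=1 sand=1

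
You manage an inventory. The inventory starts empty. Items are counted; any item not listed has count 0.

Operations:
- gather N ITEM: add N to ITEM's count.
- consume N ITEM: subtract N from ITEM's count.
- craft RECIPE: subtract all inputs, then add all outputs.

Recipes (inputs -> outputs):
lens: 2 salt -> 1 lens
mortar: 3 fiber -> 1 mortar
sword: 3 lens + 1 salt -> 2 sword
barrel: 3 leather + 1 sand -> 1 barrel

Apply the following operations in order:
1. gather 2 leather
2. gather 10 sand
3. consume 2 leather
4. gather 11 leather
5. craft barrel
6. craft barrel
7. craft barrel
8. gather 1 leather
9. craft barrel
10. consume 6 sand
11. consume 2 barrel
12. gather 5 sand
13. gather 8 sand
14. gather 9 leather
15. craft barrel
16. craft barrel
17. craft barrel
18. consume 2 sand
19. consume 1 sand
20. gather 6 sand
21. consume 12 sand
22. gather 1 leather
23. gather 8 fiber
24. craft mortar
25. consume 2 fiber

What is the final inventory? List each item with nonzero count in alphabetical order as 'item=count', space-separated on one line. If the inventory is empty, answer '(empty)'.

After 1 (gather 2 leather): leather=2
After 2 (gather 10 sand): leather=2 sand=10
After 3 (consume 2 leather): sand=10
After 4 (gather 11 leather): leather=11 sand=10
After 5 (craft barrel): barrel=1 leather=8 sand=9
After 6 (craft barrel): barrel=2 leather=5 sand=8
After 7 (craft barrel): barrel=3 leather=2 sand=7
After 8 (gather 1 leather): barrel=3 leather=3 sand=7
After 9 (craft barrel): barrel=4 sand=6
After 10 (consume 6 sand): barrel=4
After 11 (consume 2 barrel): barrel=2
After 12 (gather 5 sand): barrel=2 sand=5
After 13 (gather 8 sand): barrel=2 sand=13
After 14 (gather 9 leather): barrel=2 leather=9 sand=13
After 15 (craft barrel): barrel=3 leather=6 sand=12
After 16 (craft barrel): barrel=4 leather=3 sand=11
After 17 (craft barrel): barrel=5 sand=10
After 18 (consume 2 sand): barrel=5 sand=8
After 19 (consume 1 sand): barrel=5 sand=7
After 20 (gather 6 sand): barrel=5 sand=13
After 21 (consume 12 sand): barrel=5 sand=1
After 22 (gather 1 leather): barrel=5 leather=1 sand=1
After 23 (gather 8 fiber): barrel=5 fiber=8 leather=1 sand=1
After 24 (craft mortar): barrel=5 fiber=5 leather=1 mortar=1 sand=1
After 25 (consume 2 fiber): barrel=5 fiber=3 leather=1 mortar=1 sand=1

Answer: barrel=5 fiber=3 leather=1 mortar=1 sand=1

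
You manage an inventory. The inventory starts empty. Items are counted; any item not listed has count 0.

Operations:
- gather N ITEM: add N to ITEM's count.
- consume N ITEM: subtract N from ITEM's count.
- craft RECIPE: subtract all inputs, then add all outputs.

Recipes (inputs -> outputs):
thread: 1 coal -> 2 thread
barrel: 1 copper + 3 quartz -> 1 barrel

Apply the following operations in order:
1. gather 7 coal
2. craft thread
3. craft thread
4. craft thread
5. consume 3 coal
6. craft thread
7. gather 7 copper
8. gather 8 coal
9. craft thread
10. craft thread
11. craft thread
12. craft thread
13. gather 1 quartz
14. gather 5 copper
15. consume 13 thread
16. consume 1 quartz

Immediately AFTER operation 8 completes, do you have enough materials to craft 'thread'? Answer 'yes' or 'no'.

After 1 (gather 7 coal): coal=7
After 2 (craft thread): coal=6 thread=2
After 3 (craft thread): coal=5 thread=4
After 4 (craft thread): coal=4 thread=6
After 5 (consume 3 coal): coal=1 thread=6
After 6 (craft thread): thread=8
After 7 (gather 7 copper): copper=7 thread=8
After 8 (gather 8 coal): coal=8 copper=7 thread=8

Answer: yes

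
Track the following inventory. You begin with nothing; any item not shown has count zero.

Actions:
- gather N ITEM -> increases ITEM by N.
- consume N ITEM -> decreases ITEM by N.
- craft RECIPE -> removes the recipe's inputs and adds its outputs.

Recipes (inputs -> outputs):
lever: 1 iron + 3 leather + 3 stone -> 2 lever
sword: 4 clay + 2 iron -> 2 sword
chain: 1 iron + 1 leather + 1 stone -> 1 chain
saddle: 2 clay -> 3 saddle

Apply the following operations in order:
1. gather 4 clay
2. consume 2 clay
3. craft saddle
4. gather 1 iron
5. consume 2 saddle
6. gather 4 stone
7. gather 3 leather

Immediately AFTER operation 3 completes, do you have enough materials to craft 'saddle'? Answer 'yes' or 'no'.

Answer: no

Derivation:
After 1 (gather 4 clay): clay=4
After 2 (consume 2 clay): clay=2
After 3 (craft saddle): saddle=3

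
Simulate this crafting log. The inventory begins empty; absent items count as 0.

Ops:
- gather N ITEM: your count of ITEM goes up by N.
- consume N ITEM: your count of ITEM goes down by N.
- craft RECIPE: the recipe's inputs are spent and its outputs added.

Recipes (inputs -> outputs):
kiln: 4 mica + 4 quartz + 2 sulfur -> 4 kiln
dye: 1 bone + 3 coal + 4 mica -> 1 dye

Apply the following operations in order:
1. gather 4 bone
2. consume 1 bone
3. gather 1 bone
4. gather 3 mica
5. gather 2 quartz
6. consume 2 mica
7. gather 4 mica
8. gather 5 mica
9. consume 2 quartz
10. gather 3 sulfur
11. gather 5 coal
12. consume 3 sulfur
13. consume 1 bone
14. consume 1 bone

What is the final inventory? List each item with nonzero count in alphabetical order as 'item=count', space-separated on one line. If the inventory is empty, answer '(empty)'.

Answer: bone=2 coal=5 mica=10

Derivation:
After 1 (gather 4 bone): bone=4
After 2 (consume 1 bone): bone=3
After 3 (gather 1 bone): bone=4
After 4 (gather 3 mica): bone=4 mica=3
After 5 (gather 2 quartz): bone=4 mica=3 quartz=2
After 6 (consume 2 mica): bone=4 mica=1 quartz=2
After 7 (gather 4 mica): bone=4 mica=5 quartz=2
After 8 (gather 5 mica): bone=4 mica=10 quartz=2
After 9 (consume 2 quartz): bone=4 mica=10
After 10 (gather 3 sulfur): bone=4 mica=10 sulfur=3
After 11 (gather 5 coal): bone=4 coal=5 mica=10 sulfur=3
After 12 (consume 3 sulfur): bone=4 coal=5 mica=10
After 13 (consume 1 bone): bone=3 coal=5 mica=10
After 14 (consume 1 bone): bone=2 coal=5 mica=10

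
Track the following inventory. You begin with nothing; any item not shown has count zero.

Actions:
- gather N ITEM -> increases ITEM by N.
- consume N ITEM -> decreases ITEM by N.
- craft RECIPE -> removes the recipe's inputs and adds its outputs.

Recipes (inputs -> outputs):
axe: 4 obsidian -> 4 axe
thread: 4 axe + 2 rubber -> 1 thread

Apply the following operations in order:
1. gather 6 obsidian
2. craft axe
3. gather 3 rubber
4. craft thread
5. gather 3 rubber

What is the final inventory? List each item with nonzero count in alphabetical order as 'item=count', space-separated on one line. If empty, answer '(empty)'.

Answer: obsidian=2 rubber=4 thread=1

Derivation:
After 1 (gather 6 obsidian): obsidian=6
After 2 (craft axe): axe=4 obsidian=2
After 3 (gather 3 rubber): axe=4 obsidian=2 rubber=3
After 4 (craft thread): obsidian=2 rubber=1 thread=1
After 5 (gather 3 rubber): obsidian=2 rubber=4 thread=1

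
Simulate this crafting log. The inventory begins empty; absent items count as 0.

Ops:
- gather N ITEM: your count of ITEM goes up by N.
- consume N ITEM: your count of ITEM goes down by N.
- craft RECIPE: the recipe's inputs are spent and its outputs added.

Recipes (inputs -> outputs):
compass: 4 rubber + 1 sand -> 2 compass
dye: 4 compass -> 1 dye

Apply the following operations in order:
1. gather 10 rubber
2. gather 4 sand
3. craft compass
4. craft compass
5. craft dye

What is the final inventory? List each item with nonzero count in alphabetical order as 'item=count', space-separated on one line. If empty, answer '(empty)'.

Answer: dye=1 rubber=2 sand=2

Derivation:
After 1 (gather 10 rubber): rubber=10
After 2 (gather 4 sand): rubber=10 sand=4
After 3 (craft compass): compass=2 rubber=6 sand=3
After 4 (craft compass): compass=4 rubber=2 sand=2
After 5 (craft dye): dye=1 rubber=2 sand=2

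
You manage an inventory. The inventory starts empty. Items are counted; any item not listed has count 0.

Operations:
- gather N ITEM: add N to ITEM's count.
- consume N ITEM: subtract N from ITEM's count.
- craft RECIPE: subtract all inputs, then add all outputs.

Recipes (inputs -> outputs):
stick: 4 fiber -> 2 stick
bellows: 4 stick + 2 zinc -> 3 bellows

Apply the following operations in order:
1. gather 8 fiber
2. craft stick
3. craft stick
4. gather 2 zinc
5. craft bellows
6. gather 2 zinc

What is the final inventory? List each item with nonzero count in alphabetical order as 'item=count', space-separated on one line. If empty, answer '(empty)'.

After 1 (gather 8 fiber): fiber=8
After 2 (craft stick): fiber=4 stick=2
After 3 (craft stick): stick=4
After 4 (gather 2 zinc): stick=4 zinc=2
After 5 (craft bellows): bellows=3
After 6 (gather 2 zinc): bellows=3 zinc=2

Answer: bellows=3 zinc=2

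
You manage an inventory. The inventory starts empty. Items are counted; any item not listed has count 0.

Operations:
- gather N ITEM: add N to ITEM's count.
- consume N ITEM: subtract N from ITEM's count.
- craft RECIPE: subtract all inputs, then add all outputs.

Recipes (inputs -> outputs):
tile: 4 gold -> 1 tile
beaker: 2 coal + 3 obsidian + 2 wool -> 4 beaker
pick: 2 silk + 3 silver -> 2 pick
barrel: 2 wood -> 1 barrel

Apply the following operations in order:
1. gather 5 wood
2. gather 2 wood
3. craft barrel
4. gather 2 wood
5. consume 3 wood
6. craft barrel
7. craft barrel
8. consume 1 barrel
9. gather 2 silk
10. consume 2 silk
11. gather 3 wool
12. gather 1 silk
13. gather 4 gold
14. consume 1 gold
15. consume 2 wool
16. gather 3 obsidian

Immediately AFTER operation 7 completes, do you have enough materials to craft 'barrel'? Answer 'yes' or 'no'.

After 1 (gather 5 wood): wood=5
After 2 (gather 2 wood): wood=7
After 3 (craft barrel): barrel=1 wood=5
After 4 (gather 2 wood): barrel=1 wood=7
After 5 (consume 3 wood): barrel=1 wood=4
After 6 (craft barrel): barrel=2 wood=2
After 7 (craft barrel): barrel=3

Answer: no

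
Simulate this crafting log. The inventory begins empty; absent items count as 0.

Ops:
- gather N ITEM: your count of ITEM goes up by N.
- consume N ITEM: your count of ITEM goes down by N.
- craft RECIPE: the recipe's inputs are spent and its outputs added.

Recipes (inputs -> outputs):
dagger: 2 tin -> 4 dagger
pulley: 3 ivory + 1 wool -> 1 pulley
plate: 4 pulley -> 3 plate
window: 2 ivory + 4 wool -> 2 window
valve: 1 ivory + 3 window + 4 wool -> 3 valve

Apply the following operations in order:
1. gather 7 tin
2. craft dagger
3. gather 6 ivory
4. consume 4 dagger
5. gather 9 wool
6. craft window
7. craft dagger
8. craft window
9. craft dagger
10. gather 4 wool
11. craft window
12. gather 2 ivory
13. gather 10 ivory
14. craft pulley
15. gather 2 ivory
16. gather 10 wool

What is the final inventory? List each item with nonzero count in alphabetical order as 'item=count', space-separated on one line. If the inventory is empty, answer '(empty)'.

After 1 (gather 7 tin): tin=7
After 2 (craft dagger): dagger=4 tin=5
After 3 (gather 6 ivory): dagger=4 ivory=6 tin=5
After 4 (consume 4 dagger): ivory=6 tin=5
After 5 (gather 9 wool): ivory=6 tin=5 wool=9
After 6 (craft window): ivory=4 tin=5 window=2 wool=5
After 7 (craft dagger): dagger=4 ivory=4 tin=3 window=2 wool=5
After 8 (craft window): dagger=4 ivory=2 tin=3 window=4 wool=1
After 9 (craft dagger): dagger=8 ivory=2 tin=1 window=4 wool=1
After 10 (gather 4 wool): dagger=8 ivory=2 tin=1 window=4 wool=5
After 11 (craft window): dagger=8 tin=1 window=6 wool=1
After 12 (gather 2 ivory): dagger=8 ivory=2 tin=1 window=6 wool=1
After 13 (gather 10 ivory): dagger=8 ivory=12 tin=1 window=6 wool=1
After 14 (craft pulley): dagger=8 ivory=9 pulley=1 tin=1 window=6
After 15 (gather 2 ivory): dagger=8 ivory=11 pulley=1 tin=1 window=6
After 16 (gather 10 wool): dagger=8 ivory=11 pulley=1 tin=1 window=6 wool=10

Answer: dagger=8 ivory=11 pulley=1 tin=1 window=6 wool=10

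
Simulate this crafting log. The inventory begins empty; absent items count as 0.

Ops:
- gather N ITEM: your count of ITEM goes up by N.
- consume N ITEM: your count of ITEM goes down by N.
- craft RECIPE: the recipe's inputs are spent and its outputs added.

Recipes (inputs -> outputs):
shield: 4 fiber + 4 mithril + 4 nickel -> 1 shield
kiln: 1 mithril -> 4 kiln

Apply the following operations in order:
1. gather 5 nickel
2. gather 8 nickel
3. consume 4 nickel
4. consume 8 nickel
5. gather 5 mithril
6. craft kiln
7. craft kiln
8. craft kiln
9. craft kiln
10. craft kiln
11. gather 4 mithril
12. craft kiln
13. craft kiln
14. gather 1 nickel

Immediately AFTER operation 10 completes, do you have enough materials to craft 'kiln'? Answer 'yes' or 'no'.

After 1 (gather 5 nickel): nickel=5
After 2 (gather 8 nickel): nickel=13
After 3 (consume 4 nickel): nickel=9
After 4 (consume 8 nickel): nickel=1
After 5 (gather 5 mithril): mithril=5 nickel=1
After 6 (craft kiln): kiln=4 mithril=4 nickel=1
After 7 (craft kiln): kiln=8 mithril=3 nickel=1
After 8 (craft kiln): kiln=12 mithril=2 nickel=1
After 9 (craft kiln): kiln=16 mithril=1 nickel=1
After 10 (craft kiln): kiln=20 nickel=1

Answer: no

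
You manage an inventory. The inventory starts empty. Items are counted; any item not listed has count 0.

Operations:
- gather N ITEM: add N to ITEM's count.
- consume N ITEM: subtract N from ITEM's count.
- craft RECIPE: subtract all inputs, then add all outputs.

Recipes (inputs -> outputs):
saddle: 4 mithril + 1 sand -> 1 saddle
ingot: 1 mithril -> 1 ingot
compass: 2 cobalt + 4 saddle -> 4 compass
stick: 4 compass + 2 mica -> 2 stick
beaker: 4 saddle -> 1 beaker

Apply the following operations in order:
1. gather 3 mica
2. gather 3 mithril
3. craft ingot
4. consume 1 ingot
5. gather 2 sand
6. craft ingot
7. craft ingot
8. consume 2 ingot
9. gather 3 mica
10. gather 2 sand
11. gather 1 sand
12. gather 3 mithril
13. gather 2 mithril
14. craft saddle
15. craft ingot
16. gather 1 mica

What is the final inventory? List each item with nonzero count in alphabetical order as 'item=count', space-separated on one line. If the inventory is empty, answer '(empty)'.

Answer: ingot=1 mica=7 saddle=1 sand=4

Derivation:
After 1 (gather 3 mica): mica=3
After 2 (gather 3 mithril): mica=3 mithril=3
After 3 (craft ingot): ingot=1 mica=3 mithril=2
After 4 (consume 1 ingot): mica=3 mithril=2
After 5 (gather 2 sand): mica=3 mithril=2 sand=2
After 6 (craft ingot): ingot=1 mica=3 mithril=1 sand=2
After 7 (craft ingot): ingot=2 mica=3 sand=2
After 8 (consume 2 ingot): mica=3 sand=2
After 9 (gather 3 mica): mica=6 sand=2
After 10 (gather 2 sand): mica=6 sand=4
After 11 (gather 1 sand): mica=6 sand=5
After 12 (gather 3 mithril): mica=6 mithril=3 sand=5
After 13 (gather 2 mithril): mica=6 mithril=5 sand=5
After 14 (craft saddle): mica=6 mithril=1 saddle=1 sand=4
After 15 (craft ingot): ingot=1 mica=6 saddle=1 sand=4
After 16 (gather 1 mica): ingot=1 mica=7 saddle=1 sand=4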